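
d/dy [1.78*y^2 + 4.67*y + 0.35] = 3.56*y + 4.67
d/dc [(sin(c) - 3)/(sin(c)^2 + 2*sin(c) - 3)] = (6*sin(c) + cos(c)^2 + 2)*cos(c)/(sin(c)^2 + 2*sin(c) - 3)^2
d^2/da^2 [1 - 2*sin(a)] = 2*sin(a)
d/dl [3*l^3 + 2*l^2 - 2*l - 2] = 9*l^2 + 4*l - 2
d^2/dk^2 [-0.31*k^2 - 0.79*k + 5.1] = -0.620000000000000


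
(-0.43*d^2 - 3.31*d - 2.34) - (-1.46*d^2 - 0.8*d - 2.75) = 1.03*d^2 - 2.51*d + 0.41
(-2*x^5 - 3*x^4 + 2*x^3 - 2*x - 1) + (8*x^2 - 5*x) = -2*x^5 - 3*x^4 + 2*x^3 + 8*x^2 - 7*x - 1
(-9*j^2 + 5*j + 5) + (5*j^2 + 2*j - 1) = -4*j^2 + 7*j + 4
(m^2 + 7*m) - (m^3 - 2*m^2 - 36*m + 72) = -m^3 + 3*m^2 + 43*m - 72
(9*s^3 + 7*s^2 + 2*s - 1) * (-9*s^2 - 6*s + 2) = -81*s^5 - 117*s^4 - 42*s^3 + 11*s^2 + 10*s - 2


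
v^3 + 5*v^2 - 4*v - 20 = (v - 2)*(v + 2)*(v + 5)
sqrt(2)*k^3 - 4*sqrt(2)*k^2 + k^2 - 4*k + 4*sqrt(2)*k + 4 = (k - 2)^2*(sqrt(2)*k + 1)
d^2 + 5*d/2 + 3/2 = (d + 1)*(d + 3/2)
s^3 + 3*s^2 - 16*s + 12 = (s - 2)*(s - 1)*(s + 6)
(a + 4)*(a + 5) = a^2 + 9*a + 20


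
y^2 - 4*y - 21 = (y - 7)*(y + 3)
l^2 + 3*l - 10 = (l - 2)*(l + 5)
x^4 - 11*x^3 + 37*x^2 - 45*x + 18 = (x - 6)*(x - 3)*(x - 1)^2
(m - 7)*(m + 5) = m^2 - 2*m - 35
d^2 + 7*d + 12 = (d + 3)*(d + 4)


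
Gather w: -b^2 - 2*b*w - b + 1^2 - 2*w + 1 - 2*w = -b^2 - b + w*(-2*b - 4) + 2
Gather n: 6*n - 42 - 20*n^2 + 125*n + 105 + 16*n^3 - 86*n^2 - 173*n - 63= 16*n^3 - 106*n^2 - 42*n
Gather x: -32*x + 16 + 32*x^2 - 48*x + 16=32*x^2 - 80*x + 32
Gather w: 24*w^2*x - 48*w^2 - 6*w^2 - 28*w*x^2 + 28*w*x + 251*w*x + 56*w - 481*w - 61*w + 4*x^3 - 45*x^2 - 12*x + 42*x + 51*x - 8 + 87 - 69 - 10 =w^2*(24*x - 54) + w*(-28*x^2 + 279*x - 486) + 4*x^3 - 45*x^2 + 81*x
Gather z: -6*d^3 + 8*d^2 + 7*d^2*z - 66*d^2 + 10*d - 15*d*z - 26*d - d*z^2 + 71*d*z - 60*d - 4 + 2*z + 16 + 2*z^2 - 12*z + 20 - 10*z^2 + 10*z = -6*d^3 - 58*d^2 - 76*d + z^2*(-d - 8) + z*(7*d^2 + 56*d) + 32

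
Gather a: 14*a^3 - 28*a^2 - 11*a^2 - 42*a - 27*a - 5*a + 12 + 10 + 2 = 14*a^3 - 39*a^2 - 74*a + 24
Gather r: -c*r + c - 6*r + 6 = c + r*(-c - 6) + 6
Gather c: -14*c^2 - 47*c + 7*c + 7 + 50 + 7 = -14*c^2 - 40*c + 64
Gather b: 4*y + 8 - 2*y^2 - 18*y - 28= -2*y^2 - 14*y - 20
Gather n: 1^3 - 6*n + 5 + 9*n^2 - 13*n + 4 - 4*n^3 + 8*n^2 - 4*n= -4*n^3 + 17*n^2 - 23*n + 10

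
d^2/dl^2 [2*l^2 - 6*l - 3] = 4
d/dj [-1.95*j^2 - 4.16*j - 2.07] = -3.9*j - 4.16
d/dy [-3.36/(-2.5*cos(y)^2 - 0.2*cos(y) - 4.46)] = (16.8*cos(y) + 0.672)*sin(y)/(2.5*cos(y)^2 + 0.2*cos(y) + 4.46)^2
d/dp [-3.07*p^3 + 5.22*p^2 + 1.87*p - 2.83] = -9.21*p^2 + 10.44*p + 1.87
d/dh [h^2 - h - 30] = 2*h - 1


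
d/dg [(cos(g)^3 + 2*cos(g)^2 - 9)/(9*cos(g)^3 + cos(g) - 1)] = (18*(1 - cos(g)^2)^2 - 206*cos(g)^2 + 5*cos(g)/2 - cos(3*g)/2 - 27)*sin(g)/(-9*cos(g)^3 - cos(g) + 1)^2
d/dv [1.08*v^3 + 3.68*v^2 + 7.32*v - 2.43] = 3.24*v^2 + 7.36*v + 7.32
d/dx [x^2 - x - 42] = 2*x - 1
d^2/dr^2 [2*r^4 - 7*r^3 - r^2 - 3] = 24*r^2 - 42*r - 2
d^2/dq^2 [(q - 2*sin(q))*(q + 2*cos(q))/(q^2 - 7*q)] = 2*(q^2*(q - 7)^2*(-sqrt(2)*q*cos(q + pi/4) + 4*sin(2*q) - 2*sqrt(2)*sin(q + pi/4) + 1) + q*(q - 7)*(-(q - 2*sin(q))*(q + 2*cos(q)) + (q - 2*sin(q))*(2*q - 7)*(2*sin(q) - 1) + (q + 2*cos(q))*(2*q - 7)*(2*cos(q) - 1)) + (q - 2*sin(q))*(q + 2*cos(q))*(2*q - 7)^2)/(q^3*(q - 7)^3)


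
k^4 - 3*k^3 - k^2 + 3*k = k*(k - 3)*(k - 1)*(k + 1)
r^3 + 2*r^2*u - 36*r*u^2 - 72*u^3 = (r - 6*u)*(r + 2*u)*(r + 6*u)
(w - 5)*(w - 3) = w^2 - 8*w + 15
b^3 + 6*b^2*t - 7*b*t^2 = b*(b - t)*(b + 7*t)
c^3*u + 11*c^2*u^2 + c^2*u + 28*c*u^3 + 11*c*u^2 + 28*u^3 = (c + 4*u)*(c + 7*u)*(c*u + u)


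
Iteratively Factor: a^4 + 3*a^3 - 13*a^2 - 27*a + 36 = (a + 3)*(a^3 - 13*a + 12) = (a - 3)*(a + 3)*(a^2 + 3*a - 4) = (a - 3)*(a + 3)*(a + 4)*(a - 1)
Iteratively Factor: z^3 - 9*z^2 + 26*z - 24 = (z - 4)*(z^2 - 5*z + 6) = (z - 4)*(z - 2)*(z - 3)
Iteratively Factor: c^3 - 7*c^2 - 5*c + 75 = (c + 3)*(c^2 - 10*c + 25) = (c - 5)*(c + 3)*(c - 5)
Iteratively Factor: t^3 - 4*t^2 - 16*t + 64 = (t - 4)*(t^2 - 16) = (t - 4)^2*(t + 4)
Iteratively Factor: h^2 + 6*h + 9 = (h + 3)*(h + 3)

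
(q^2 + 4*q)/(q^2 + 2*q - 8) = q/(q - 2)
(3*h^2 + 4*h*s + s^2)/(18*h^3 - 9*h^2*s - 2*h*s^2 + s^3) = (h + s)/(6*h^2 - 5*h*s + s^2)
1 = 1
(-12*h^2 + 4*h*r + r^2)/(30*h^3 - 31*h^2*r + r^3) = (-2*h + r)/(5*h^2 - 6*h*r + r^2)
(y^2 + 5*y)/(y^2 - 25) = y/(y - 5)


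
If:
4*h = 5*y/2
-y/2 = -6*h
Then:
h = 0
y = 0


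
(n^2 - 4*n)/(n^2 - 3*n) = (n - 4)/(n - 3)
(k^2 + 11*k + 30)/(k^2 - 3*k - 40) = (k + 6)/(k - 8)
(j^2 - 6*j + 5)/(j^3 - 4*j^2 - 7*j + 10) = 1/(j + 2)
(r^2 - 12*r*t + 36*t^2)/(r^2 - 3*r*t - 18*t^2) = (r - 6*t)/(r + 3*t)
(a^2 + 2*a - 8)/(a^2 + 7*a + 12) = (a - 2)/(a + 3)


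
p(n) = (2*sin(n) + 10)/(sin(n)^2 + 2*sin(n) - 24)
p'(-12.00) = -0.13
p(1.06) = -0.55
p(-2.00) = -0.33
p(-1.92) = -0.32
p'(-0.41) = -0.09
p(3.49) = -0.38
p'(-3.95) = 0.12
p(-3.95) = -0.52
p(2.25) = -0.53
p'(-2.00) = 0.03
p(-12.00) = -0.49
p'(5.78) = -0.08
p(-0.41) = -0.37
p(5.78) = -0.37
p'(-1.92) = 0.03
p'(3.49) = 0.10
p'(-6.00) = -0.13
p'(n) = (-2*sin(n)*cos(n) - 2*cos(n))*(2*sin(n) + 10)/(sin(n)^2 + 2*sin(n) - 24)^2 + 2*cos(n)/(sin(n)^2 + 2*sin(n) - 24)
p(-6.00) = -0.45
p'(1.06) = -0.09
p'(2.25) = 0.11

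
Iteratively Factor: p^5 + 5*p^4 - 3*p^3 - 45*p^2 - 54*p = (p + 2)*(p^4 + 3*p^3 - 9*p^2 - 27*p) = p*(p + 2)*(p^3 + 3*p^2 - 9*p - 27) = p*(p + 2)*(p + 3)*(p^2 - 9) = p*(p + 2)*(p + 3)^2*(p - 3)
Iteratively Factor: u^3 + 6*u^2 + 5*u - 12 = (u + 4)*(u^2 + 2*u - 3) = (u + 3)*(u + 4)*(u - 1)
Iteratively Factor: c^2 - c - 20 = (c + 4)*(c - 5)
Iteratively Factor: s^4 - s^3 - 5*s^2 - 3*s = (s)*(s^3 - s^2 - 5*s - 3) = s*(s + 1)*(s^2 - 2*s - 3) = s*(s - 3)*(s + 1)*(s + 1)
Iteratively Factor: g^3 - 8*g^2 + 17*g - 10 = (g - 1)*(g^2 - 7*g + 10) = (g - 5)*(g - 1)*(g - 2)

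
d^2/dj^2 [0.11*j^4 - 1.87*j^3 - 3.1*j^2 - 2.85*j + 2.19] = 1.32*j^2 - 11.22*j - 6.2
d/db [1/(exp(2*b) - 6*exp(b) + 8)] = 2*(3 - exp(b))*exp(b)/(exp(2*b) - 6*exp(b) + 8)^2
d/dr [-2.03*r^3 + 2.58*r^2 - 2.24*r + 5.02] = -6.09*r^2 + 5.16*r - 2.24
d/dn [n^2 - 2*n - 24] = 2*n - 2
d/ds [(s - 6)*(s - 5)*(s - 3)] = 3*s^2 - 28*s + 63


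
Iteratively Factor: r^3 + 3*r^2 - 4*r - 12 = (r + 3)*(r^2 - 4) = (r - 2)*(r + 3)*(r + 2)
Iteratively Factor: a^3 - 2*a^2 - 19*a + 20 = (a - 1)*(a^2 - a - 20) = (a - 5)*(a - 1)*(a + 4)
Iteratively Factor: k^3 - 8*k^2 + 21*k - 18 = (k - 3)*(k^2 - 5*k + 6) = (k - 3)*(k - 2)*(k - 3)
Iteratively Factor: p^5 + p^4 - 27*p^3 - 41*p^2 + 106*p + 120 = (p + 4)*(p^4 - 3*p^3 - 15*p^2 + 19*p + 30) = (p + 1)*(p + 4)*(p^3 - 4*p^2 - 11*p + 30) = (p + 1)*(p + 3)*(p + 4)*(p^2 - 7*p + 10) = (p - 5)*(p + 1)*(p + 3)*(p + 4)*(p - 2)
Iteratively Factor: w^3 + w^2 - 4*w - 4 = (w + 1)*(w^2 - 4) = (w + 1)*(w + 2)*(w - 2)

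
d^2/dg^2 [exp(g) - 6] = exp(g)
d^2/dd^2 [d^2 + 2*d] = 2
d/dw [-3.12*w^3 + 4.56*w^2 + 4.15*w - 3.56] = -9.36*w^2 + 9.12*w + 4.15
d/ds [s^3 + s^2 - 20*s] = 3*s^2 + 2*s - 20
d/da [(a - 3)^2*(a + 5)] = (a - 3)*(3*a + 7)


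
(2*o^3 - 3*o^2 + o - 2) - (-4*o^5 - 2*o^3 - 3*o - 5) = 4*o^5 + 4*o^3 - 3*o^2 + 4*o + 3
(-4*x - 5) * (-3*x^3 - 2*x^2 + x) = 12*x^4 + 23*x^3 + 6*x^2 - 5*x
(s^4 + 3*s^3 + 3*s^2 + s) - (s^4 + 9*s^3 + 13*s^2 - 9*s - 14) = -6*s^3 - 10*s^2 + 10*s + 14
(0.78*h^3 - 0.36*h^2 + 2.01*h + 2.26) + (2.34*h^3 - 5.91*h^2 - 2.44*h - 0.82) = 3.12*h^3 - 6.27*h^2 - 0.43*h + 1.44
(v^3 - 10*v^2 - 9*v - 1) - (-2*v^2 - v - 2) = v^3 - 8*v^2 - 8*v + 1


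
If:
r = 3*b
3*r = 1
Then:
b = 1/9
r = 1/3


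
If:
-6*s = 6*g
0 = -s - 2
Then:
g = 2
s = -2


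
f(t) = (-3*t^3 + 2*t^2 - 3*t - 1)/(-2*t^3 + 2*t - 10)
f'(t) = (6*t^2 - 2)*(-3*t^3 + 2*t^2 - 3*t - 1)/(-2*t^3 + 2*t - 10)^2 + (-9*t^2 + 4*t - 3)/(-2*t^3 + 2*t - 10) = (t^4 - 6*t^3 + 22*t^2 - 10*t + 8)/(t^6 - 2*t^4 + 10*t^3 + t^2 - 10*t + 25)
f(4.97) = 1.36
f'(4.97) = 0.02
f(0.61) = 0.30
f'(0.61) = 0.42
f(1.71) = 0.92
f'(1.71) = 0.49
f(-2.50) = 4.05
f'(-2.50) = 4.59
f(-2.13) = 8.58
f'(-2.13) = 32.35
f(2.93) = 1.25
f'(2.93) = 0.12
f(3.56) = 1.31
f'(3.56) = 0.07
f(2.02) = 1.05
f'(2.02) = 0.36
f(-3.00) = 2.82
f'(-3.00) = 1.33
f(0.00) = 0.10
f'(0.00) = 0.32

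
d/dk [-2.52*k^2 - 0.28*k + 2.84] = -5.04*k - 0.28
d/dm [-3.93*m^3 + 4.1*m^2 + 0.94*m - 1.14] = -11.79*m^2 + 8.2*m + 0.94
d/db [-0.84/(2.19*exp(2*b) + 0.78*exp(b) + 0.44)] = (3.6792*exp(b) + 0.6552)*exp(b)/(2.19*exp(2*b) + 0.78*exp(b) + 0.44)^2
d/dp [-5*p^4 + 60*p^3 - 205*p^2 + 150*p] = -20*p^3 + 180*p^2 - 410*p + 150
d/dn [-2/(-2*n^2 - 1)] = -8*n/(2*n^2 + 1)^2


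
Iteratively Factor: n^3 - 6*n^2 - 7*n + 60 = (n - 5)*(n^2 - n - 12) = (n - 5)*(n - 4)*(n + 3)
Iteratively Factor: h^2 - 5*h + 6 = (h - 2)*(h - 3)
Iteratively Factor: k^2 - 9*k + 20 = (k - 4)*(k - 5)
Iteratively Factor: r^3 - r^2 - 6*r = (r - 3)*(r^2 + 2*r) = r*(r - 3)*(r + 2)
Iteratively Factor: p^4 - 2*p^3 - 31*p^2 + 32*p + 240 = (p - 4)*(p^3 + 2*p^2 - 23*p - 60) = (p - 5)*(p - 4)*(p^2 + 7*p + 12) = (p - 5)*(p - 4)*(p + 3)*(p + 4)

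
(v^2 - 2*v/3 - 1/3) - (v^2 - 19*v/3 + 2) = 17*v/3 - 7/3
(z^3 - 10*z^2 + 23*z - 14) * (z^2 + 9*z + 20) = z^5 - z^4 - 47*z^3 - 7*z^2 + 334*z - 280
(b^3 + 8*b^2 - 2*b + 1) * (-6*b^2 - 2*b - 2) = -6*b^5 - 50*b^4 - 6*b^3 - 18*b^2 + 2*b - 2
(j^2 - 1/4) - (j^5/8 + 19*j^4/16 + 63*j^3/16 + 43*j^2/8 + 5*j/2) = -j^5/8 - 19*j^4/16 - 63*j^3/16 - 35*j^2/8 - 5*j/2 - 1/4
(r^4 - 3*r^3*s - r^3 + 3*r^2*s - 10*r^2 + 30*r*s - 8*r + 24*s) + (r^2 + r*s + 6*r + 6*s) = r^4 - 3*r^3*s - r^3 + 3*r^2*s - 9*r^2 + 31*r*s - 2*r + 30*s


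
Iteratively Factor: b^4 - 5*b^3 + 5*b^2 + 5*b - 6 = (b - 2)*(b^3 - 3*b^2 - b + 3) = (b - 2)*(b + 1)*(b^2 - 4*b + 3) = (b - 3)*(b - 2)*(b + 1)*(b - 1)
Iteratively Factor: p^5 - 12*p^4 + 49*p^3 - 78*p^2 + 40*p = (p - 5)*(p^4 - 7*p^3 + 14*p^2 - 8*p) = (p - 5)*(p - 4)*(p^3 - 3*p^2 + 2*p) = (p - 5)*(p - 4)*(p - 2)*(p^2 - p) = (p - 5)*(p - 4)*(p - 2)*(p - 1)*(p)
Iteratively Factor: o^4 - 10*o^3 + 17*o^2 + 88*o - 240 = (o + 3)*(o^3 - 13*o^2 + 56*o - 80) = (o - 4)*(o + 3)*(o^2 - 9*o + 20) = (o - 4)^2*(o + 3)*(o - 5)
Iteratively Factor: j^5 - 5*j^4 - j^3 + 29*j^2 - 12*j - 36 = (j - 3)*(j^4 - 2*j^3 - 7*j^2 + 8*j + 12) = (j - 3)*(j - 2)*(j^3 - 7*j - 6) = (j - 3)*(j - 2)*(j + 2)*(j^2 - 2*j - 3) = (j - 3)*(j - 2)*(j + 1)*(j + 2)*(j - 3)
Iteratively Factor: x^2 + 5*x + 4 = (x + 1)*(x + 4)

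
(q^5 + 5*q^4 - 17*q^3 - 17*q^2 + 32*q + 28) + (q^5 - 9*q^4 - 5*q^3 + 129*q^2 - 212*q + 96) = 2*q^5 - 4*q^4 - 22*q^3 + 112*q^2 - 180*q + 124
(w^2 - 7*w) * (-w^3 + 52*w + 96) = -w^5 + 7*w^4 + 52*w^3 - 268*w^2 - 672*w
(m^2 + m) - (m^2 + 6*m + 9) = -5*m - 9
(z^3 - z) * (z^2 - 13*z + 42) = z^5 - 13*z^4 + 41*z^3 + 13*z^2 - 42*z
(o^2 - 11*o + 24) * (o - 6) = o^3 - 17*o^2 + 90*o - 144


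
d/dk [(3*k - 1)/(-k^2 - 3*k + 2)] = (3*k^2 - 2*k + 3)/(k^4 + 6*k^3 + 5*k^2 - 12*k + 4)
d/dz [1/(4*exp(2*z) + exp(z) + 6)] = (-8*exp(z) - 1)*exp(z)/(4*exp(2*z) + exp(z) + 6)^2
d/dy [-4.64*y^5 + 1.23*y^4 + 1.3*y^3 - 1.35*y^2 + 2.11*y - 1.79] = -23.2*y^4 + 4.92*y^3 + 3.9*y^2 - 2.7*y + 2.11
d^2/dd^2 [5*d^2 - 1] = 10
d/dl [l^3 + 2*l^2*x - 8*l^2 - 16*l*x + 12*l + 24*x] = 3*l^2 + 4*l*x - 16*l - 16*x + 12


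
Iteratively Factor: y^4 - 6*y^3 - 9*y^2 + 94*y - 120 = (y - 3)*(y^3 - 3*y^2 - 18*y + 40) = (y - 5)*(y - 3)*(y^2 + 2*y - 8) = (y - 5)*(y - 3)*(y - 2)*(y + 4)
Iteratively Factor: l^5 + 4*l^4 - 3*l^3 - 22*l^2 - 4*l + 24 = (l + 3)*(l^4 + l^3 - 6*l^2 - 4*l + 8) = (l - 2)*(l + 3)*(l^3 + 3*l^2 - 4) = (l - 2)*(l - 1)*(l + 3)*(l^2 + 4*l + 4) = (l - 2)*(l - 1)*(l + 2)*(l + 3)*(l + 2)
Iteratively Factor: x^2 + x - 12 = (x + 4)*(x - 3)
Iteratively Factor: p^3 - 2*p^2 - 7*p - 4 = (p - 4)*(p^2 + 2*p + 1) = (p - 4)*(p + 1)*(p + 1)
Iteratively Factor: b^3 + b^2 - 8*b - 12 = (b - 3)*(b^2 + 4*b + 4) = (b - 3)*(b + 2)*(b + 2)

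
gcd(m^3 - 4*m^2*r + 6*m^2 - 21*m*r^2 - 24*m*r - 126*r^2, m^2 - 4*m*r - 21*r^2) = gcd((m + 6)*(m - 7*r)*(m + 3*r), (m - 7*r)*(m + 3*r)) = -m^2 + 4*m*r + 21*r^2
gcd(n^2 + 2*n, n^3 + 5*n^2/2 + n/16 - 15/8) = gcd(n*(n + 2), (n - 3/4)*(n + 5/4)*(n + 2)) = n + 2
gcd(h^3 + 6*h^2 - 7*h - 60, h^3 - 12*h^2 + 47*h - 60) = h - 3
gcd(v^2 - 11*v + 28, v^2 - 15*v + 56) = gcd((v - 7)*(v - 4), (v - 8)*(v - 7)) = v - 7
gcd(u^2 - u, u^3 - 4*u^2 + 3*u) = u^2 - u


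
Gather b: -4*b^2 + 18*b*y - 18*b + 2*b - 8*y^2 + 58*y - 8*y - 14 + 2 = -4*b^2 + b*(18*y - 16) - 8*y^2 + 50*y - 12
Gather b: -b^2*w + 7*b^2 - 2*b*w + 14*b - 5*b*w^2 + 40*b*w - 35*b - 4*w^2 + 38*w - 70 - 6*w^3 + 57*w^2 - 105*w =b^2*(7 - w) + b*(-5*w^2 + 38*w - 21) - 6*w^3 + 53*w^2 - 67*w - 70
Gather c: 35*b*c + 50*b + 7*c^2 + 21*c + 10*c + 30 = 50*b + 7*c^2 + c*(35*b + 31) + 30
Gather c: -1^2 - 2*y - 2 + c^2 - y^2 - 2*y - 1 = c^2 - y^2 - 4*y - 4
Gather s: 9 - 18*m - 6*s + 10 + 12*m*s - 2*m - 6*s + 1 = -20*m + s*(12*m - 12) + 20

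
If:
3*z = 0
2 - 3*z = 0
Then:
No Solution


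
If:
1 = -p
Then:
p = -1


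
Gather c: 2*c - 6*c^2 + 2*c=-6*c^2 + 4*c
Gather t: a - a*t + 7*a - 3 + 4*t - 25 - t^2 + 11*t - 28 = 8*a - t^2 + t*(15 - a) - 56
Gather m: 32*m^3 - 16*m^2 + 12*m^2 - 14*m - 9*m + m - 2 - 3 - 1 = 32*m^3 - 4*m^2 - 22*m - 6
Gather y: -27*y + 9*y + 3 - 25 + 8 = -18*y - 14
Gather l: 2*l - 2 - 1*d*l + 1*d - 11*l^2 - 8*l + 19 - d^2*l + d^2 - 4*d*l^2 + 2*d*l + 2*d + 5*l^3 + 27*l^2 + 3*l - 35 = d^2 + 3*d + 5*l^3 + l^2*(16 - 4*d) + l*(-d^2 + d - 3) - 18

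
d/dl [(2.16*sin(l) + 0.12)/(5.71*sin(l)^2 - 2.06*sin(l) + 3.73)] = (-12.3336*sin(l)^2 - 1.3704*sin(l) + 8.304)*cos(l)/(32.6041*sin(l)^4 - 23.5252*sin(l)^3 + 46.8402*sin(l)^2 - 15.3676*sin(l) + 13.9129)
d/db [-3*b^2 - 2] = -6*b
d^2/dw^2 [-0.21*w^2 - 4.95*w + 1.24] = -0.420000000000000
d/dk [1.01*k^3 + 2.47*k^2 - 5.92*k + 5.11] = 3.03*k^2 + 4.94*k - 5.92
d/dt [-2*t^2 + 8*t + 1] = 8 - 4*t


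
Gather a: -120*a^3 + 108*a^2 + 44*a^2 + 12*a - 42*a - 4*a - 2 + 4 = -120*a^3 + 152*a^2 - 34*a + 2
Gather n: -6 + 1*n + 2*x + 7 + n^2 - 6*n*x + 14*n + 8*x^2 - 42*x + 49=n^2 + n*(15 - 6*x) + 8*x^2 - 40*x + 50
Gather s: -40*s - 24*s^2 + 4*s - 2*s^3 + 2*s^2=-2*s^3 - 22*s^2 - 36*s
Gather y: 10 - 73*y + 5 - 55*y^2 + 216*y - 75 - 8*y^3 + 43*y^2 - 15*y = -8*y^3 - 12*y^2 + 128*y - 60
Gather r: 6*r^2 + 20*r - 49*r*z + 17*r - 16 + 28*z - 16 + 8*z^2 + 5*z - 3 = 6*r^2 + r*(37 - 49*z) + 8*z^2 + 33*z - 35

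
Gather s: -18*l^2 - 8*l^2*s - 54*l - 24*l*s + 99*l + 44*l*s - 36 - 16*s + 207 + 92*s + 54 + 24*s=-18*l^2 + 45*l + s*(-8*l^2 + 20*l + 100) + 225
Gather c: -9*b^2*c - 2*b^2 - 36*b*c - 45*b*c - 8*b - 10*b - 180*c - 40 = -2*b^2 - 18*b + c*(-9*b^2 - 81*b - 180) - 40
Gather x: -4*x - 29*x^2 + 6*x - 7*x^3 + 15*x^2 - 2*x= -7*x^3 - 14*x^2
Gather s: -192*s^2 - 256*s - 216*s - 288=-192*s^2 - 472*s - 288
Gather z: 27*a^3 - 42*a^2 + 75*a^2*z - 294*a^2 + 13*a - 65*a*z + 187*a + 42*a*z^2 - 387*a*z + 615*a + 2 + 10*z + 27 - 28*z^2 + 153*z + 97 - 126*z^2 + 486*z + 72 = 27*a^3 - 336*a^2 + 815*a + z^2*(42*a - 154) + z*(75*a^2 - 452*a + 649) + 198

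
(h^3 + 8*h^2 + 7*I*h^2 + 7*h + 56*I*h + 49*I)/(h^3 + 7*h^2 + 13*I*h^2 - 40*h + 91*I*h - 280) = (h^2 + h*(1 + 7*I) + 7*I)/(h^2 + 13*I*h - 40)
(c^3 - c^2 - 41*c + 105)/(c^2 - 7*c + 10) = (c^2 + 4*c - 21)/(c - 2)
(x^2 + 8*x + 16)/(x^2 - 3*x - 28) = (x + 4)/(x - 7)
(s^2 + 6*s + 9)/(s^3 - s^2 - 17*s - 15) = (s + 3)/(s^2 - 4*s - 5)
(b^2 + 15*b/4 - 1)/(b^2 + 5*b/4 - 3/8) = 2*(b + 4)/(2*b + 3)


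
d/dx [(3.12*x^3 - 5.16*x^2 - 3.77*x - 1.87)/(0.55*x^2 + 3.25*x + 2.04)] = (1.716*x^4 + 20.28*x^3 + 4.3979*x^2 - 18.9958*x - 1.6133)/(0.3025*x^4 + 3.575*x^3 + 12.8065*x^2 + 13.26*x + 4.1616)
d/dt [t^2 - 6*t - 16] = 2*t - 6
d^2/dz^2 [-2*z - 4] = 0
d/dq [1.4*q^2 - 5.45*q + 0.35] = 2.8*q - 5.45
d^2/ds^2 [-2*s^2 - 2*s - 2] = -4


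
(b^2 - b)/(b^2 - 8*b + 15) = b*(b - 1)/(b^2 - 8*b + 15)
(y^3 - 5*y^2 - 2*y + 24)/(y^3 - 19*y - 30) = (y^2 - 7*y + 12)/(y^2 - 2*y - 15)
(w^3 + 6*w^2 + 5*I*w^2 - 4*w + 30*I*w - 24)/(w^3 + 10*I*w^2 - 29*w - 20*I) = (w + 6)/(w + 5*I)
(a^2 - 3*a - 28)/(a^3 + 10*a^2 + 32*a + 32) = (a - 7)/(a^2 + 6*a + 8)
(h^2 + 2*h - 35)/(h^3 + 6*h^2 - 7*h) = (h - 5)/(h*(h - 1))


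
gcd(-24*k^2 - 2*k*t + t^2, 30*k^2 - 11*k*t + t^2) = -6*k + t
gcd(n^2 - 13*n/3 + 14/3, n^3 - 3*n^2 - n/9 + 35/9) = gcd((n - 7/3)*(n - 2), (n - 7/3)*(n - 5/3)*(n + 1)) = n - 7/3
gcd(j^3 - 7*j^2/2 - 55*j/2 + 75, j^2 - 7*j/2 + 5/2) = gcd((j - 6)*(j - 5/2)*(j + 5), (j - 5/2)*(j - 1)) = j - 5/2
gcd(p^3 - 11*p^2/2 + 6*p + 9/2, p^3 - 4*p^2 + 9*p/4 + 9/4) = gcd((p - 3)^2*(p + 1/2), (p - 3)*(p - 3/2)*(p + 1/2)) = p^2 - 5*p/2 - 3/2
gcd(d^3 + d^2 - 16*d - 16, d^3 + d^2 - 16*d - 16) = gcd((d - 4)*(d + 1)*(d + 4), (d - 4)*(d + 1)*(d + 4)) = d^3 + d^2 - 16*d - 16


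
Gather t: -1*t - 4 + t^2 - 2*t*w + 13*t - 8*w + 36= t^2 + t*(12 - 2*w) - 8*w + 32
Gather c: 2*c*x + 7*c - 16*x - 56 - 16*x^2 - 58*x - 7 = c*(2*x + 7) - 16*x^2 - 74*x - 63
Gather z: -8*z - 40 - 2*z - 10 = -10*z - 50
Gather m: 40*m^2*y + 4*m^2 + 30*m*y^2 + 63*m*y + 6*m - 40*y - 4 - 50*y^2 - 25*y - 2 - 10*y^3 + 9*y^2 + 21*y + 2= m^2*(40*y + 4) + m*(30*y^2 + 63*y + 6) - 10*y^3 - 41*y^2 - 44*y - 4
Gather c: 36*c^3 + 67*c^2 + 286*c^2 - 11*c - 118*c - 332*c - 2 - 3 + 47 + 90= 36*c^3 + 353*c^2 - 461*c + 132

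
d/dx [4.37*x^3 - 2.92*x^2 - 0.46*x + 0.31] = 13.11*x^2 - 5.84*x - 0.46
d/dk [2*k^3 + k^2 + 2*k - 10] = 6*k^2 + 2*k + 2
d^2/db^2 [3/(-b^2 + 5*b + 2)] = 6*(-b^2 + 5*b + (2*b - 5)^2 + 2)/(-b^2 + 5*b + 2)^3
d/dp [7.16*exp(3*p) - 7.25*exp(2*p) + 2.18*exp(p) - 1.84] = (21.48*exp(2*p) - 14.5*exp(p) + 2.18)*exp(p)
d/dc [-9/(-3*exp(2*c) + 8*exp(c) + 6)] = (72 - 54*exp(c))*exp(c)/(-3*exp(2*c) + 8*exp(c) + 6)^2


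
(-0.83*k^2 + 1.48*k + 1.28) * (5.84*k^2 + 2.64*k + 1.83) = -4.8472*k^4 + 6.452*k^3 + 9.8635*k^2 + 6.0876*k + 2.3424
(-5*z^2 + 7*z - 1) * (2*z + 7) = -10*z^3 - 21*z^2 + 47*z - 7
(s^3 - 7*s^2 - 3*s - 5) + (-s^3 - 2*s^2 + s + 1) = -9*s^2 - 2*s - 4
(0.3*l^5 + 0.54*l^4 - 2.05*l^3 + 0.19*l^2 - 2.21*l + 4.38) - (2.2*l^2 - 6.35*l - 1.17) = 0.3*l^5 + 0.54*l^4 - 2.05*l^3 - 2.01*l^2 + 4.14*l + 5.55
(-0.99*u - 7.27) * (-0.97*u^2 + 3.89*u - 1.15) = 0.9603*u^3 + 3.2008*u^2 - 27.1418*u + 8.3605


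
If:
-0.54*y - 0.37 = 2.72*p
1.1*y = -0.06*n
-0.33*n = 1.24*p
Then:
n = 0.49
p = -0.13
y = -0.03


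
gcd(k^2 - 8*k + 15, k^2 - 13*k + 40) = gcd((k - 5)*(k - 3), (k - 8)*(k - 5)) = k - 5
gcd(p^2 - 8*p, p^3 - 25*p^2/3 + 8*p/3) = p^2 - 8*p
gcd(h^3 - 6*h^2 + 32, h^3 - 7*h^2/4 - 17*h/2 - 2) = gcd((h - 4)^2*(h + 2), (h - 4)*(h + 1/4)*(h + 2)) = h^2 - 2*h - 8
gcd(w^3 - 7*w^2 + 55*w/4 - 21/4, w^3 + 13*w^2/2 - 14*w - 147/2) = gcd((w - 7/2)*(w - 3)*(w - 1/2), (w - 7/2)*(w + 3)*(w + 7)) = w - 7/2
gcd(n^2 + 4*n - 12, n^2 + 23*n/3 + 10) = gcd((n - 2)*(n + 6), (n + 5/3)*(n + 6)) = n + 6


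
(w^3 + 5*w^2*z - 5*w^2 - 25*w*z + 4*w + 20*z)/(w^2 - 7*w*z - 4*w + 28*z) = (-w^2 - 5*w*z + w + 5*z)/(-w + 7*z)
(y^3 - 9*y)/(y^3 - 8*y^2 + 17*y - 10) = y*(y^2 - 9)/(y^3 - 8*y^2 + 17*y - 10)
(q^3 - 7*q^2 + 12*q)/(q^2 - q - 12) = q*(q - 3)/(q + 3)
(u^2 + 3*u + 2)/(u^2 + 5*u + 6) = (u + 1)/(u + 3)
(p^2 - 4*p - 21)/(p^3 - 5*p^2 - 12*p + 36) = (p - 7)/(p^2 - 8*p + 12)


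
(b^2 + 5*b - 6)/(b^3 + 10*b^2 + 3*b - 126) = (b - 1)/(b^2 + 4*b - 21)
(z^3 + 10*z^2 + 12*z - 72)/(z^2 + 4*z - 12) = z + 6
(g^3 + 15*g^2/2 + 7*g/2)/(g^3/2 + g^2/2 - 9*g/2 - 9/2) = g*(2*g^2 + 15*g + 7)/(g^3 + g^2 - 9*g - 9)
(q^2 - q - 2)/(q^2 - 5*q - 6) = (q - 2)/(q - 6)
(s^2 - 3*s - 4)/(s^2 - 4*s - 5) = (s - 4)/(s - 5)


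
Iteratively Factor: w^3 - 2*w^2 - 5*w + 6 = (w - 1)*(w^2 - w - 6) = (w - 1)*(w + 2)*(w - 3)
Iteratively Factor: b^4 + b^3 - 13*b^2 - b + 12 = (b - 3)*(b^3 + 4*b^2 - b - 4) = (b - 3)*(b + 1)*(b^2 + 3*b - 4) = (b - 3)*(b - 1)*(b + 1)*(b + 4)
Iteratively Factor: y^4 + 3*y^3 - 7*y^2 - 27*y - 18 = (y + 3)*(y^3 - 7*y - 6) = (y + 2)*(y + 3)*(y^2 - 2*y - 3) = (y - 3)*(y + 2)*(y + 3)*(y + 1)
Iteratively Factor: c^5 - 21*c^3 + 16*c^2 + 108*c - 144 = (c - 2)*(c^4 + 2*c^3 - 17*c^2 - 18*c + 72) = (c - 2)*(c + 3)*(c^3 - c^2 - 14*c + 24) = (c - 2)^2*(c + 3)*(c^2 + c - 12) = (c - 3)*(c - 2)^2*(c + 3)*(c + 4)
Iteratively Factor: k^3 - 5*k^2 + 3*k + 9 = (k - 3)*(k^2 - 2*k - 3) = (k - 3)^2*(k + 1)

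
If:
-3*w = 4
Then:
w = -4/3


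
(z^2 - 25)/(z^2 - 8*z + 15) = (z + 5)/(z - 3)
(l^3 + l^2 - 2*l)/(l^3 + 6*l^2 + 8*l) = (l - 1)/(l + 4)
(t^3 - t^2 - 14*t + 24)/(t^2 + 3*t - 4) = (t^2 - 5*t + 6)/(t - 1)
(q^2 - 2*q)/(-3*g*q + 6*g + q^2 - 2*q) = q/(-3*g + q)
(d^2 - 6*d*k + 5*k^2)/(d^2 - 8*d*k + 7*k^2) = (d - 5*k)/(d - 7*k)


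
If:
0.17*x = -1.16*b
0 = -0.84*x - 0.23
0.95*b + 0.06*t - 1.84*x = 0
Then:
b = 0.04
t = -9.03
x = -0.27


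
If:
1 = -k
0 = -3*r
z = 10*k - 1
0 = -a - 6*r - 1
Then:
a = -1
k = -1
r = 0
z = -11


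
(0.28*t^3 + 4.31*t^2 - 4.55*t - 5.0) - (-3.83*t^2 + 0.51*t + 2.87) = 0.28*t^3 + 8.14*t^2 - 5.06*t - 7.87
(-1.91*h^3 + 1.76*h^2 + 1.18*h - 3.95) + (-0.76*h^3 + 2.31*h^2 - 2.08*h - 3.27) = -2.67*h^3 + 4.07*h^2 - 0.9*h - 7.22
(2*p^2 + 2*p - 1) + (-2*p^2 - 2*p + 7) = 6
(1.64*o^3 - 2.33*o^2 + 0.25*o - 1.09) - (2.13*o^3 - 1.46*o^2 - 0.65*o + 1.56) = -0.49*o^3 - 0.87*o^2 + 0.9*o - 2.65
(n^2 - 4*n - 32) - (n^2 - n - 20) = -3*n - 12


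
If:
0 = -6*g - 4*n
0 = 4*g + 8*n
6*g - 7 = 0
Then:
No Solution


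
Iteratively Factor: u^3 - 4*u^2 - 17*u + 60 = (u - 5)*(u^2 + u - 12) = (u - 5)*(u + 4)*(u - 3)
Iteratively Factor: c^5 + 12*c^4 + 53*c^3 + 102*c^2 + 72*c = (c + 2)*(c^4 + 10*c^3 + 33*c^2 + 36*c) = (c + 2)*(c + 3)*(c^3 + 7*c^2 + 12*c) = (c + 2)*(c + 3)*(c + 4)*(c^2 + 3*c) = (c + 2)*(c + 3)^2*(c + 4)*(c)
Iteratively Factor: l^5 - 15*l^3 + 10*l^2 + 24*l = (l + 4)*(l^4 - 4*l^3 + l^2 + 6*l) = (l - 2)*(l + 4)*(l^3 - 2*l^2 - 3*l) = l*(l - 2)*(l + 4)*(l^2 - 2*l - 3) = l*(l - 3)*(l - 2)*(l + 4)*(l + 1)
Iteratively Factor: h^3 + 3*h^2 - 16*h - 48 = (h - 4)*(h^2 + 7*h + 12) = (h - 4)*(h + 4)*(h + 3)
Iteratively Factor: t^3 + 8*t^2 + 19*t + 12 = (t + 3)*(t^2 + 5*t + 4) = (t + 3)*(t + 4)*(t + 1)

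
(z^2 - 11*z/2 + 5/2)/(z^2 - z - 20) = (z - 1/2)/(z + 4)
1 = 1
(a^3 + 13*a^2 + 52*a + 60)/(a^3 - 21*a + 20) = (a^2 + 8*a + 12)/(a^2 - 5*a + 4)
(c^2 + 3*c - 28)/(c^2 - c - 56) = (c - 4)/(c - 8)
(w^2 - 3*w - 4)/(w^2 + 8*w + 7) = (w - 4)/(w + 7)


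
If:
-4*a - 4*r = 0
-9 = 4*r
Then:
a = 9/4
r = -9/4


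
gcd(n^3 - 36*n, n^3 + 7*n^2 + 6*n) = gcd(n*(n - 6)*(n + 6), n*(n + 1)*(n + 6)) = n^2 + 6*n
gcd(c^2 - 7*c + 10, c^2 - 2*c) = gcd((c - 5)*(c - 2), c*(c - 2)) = c - 2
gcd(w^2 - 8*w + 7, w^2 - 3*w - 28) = w - 7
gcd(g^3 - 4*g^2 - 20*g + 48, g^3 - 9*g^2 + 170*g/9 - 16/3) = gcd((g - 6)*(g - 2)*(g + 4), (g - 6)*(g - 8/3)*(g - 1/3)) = g - 6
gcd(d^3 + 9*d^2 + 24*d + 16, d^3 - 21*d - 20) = d^2 + 5*d + 4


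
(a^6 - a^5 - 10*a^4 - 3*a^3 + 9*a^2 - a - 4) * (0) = 0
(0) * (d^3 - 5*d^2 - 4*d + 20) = 0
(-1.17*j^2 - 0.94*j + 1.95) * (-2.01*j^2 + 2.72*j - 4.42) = 2.3517*j^4 - 1.293*j^3 - 1.3049*j^2 + 9.4588*j - 8.619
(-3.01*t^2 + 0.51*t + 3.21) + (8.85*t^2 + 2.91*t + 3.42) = 5.84*t^2 + 3.42*t + 6.63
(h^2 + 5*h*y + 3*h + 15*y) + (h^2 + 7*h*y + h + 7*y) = 2*h^2 + 12*h*y + 4*h + 22*y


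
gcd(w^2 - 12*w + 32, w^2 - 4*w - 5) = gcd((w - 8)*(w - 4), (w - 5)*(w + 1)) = 1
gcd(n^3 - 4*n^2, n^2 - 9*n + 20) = n - 4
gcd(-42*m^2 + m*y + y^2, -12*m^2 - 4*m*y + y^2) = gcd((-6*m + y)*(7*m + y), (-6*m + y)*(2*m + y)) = -6*m + y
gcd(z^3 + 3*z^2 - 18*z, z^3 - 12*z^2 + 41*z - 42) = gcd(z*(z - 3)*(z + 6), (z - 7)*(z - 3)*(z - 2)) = z - 3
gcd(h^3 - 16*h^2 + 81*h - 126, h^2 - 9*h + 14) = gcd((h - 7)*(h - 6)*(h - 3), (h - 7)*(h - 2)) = h - 7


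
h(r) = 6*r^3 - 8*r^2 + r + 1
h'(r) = 18*r^2 - 16*r + 1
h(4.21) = 311.13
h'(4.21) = 252.67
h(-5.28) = -1110.49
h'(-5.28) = 587.29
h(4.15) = 296.21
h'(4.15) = 244.60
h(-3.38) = -325.46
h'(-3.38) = 260.72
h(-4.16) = -573.55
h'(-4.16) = 379.06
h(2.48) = 45.79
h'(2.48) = 72.03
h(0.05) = 1.03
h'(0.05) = 0.24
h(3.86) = 230.74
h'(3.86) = 207.43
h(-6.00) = -1589.00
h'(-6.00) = 745.00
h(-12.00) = -11531.00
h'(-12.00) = 2785.00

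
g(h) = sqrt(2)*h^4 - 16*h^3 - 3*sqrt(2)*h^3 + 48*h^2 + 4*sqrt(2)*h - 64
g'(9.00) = 74.54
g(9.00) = -1603.32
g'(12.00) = 2187.88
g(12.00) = 1261.73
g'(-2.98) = -969.41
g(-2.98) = 992.62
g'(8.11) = -192.55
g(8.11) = -1540.88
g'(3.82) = -198.46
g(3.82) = -169.20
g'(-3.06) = -1018.82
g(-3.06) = 1072.14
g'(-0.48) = -55.04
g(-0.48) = -53.34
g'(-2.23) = -573.15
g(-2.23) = 421.54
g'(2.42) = -37.50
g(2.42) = -7.59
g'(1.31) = 39.92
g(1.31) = -15.56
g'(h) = 4*sqrt(2)*h^3 - 48*h^2 - 9*sqrt(2)*h^2 + 96*h + 4*sqrt(2)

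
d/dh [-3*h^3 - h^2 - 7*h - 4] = -9*h^2 - 2*h - 7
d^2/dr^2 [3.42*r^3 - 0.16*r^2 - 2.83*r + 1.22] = 20.52*r - 0.32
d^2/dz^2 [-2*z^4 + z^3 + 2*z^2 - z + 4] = -24*z^2 + 6*z + 4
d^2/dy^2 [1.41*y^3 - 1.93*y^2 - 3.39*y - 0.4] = 8.46*y - 3.86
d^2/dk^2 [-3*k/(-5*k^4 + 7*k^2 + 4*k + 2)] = 6*(-4*k*(-10*k^3 + 7*k + 2)^2 + (-20*k^3 - k*(30*k^2 - 7) + 14*k + 4)*(-5*k^4 + 7*k^2 + 4*k + 2))/(-5*k^4 + 7*k^2 + 4*k + 2)^3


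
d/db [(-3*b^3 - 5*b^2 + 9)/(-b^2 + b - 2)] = (b*(9*b + 10)*(b^2 - b + 2) - (2*b - 1)*(3*b^3 + 5*b^2 - 9))/(b^2 - b + 2)^2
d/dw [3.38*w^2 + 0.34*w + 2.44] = 6.76*w + 0.34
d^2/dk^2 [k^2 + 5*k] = 2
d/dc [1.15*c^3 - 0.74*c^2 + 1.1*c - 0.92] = 3.45*c^2 - 1.48*c + 1.1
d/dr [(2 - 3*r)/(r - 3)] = 7/(r - 3)^2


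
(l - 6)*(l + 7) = l^2 + l - 42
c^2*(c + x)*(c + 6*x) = c^4 + 7*c^3*x + 6*c^2*x^2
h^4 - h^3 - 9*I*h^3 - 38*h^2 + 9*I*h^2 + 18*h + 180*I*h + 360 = (h - 5)*(h + 4)*(h - 6*I)*(h - 3*I)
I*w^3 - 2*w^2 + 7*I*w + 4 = (w - I)*(w + 4*I)*(I*w + 1)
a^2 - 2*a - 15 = (a - 5)*(a + 3)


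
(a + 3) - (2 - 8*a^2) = 8*a^2 + a + 1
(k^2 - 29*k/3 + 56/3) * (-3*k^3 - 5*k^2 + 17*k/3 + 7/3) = -3*k^5 + 24*k^4 - 2*k^3 - 1312*k^2/9 + 749*k/9 + 392/9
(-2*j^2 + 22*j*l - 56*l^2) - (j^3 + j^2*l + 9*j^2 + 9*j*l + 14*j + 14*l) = -j^3 - j^2*l - 11*j^2 + 13*j*l - 14*j - 56*l^2 - 14*l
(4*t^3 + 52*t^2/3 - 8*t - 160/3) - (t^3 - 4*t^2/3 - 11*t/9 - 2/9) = 3*t^3 + 56*t^2/3 - 61*t/9 - 478/9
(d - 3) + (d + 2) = 2*d - 1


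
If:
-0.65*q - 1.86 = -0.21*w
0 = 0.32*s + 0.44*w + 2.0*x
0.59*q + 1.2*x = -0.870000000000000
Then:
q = -2.03389830508475*x - 1.47457627118644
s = 2.40617433414044*x - 5.90284503631961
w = 4.29297820823245 - 6.2953995157385*x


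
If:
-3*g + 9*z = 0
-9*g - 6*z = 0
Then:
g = 0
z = 0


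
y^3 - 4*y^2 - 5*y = y*(y - 5)*(y + 1)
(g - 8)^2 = g^2 - 16*g + 64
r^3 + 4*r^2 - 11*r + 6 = (r - 1)^2*(r + 6)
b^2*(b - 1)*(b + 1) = b^4 - b^2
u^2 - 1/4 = (u - 1/2)*(u + 1/2)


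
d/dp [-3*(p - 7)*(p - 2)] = 27 - 6*p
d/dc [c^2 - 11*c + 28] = 2*c - 11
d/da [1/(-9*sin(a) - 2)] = 9*cos(a)/(9*sin(a) + 2)^2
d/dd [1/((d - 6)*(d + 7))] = (-2*d - 1)/(d^4 + 2*d^3 - 83*d^2 - 84*d + 1764)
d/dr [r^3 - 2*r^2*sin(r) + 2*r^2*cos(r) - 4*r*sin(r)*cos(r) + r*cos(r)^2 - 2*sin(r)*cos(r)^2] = -2*sqrt(2)*r^2*sin(r + pi/4) + 3*r^2 - r*sin(2*r) - 4*r*cos(2*r) + 4*sqrt(2)*r*cos(r + pi/4) - 2*sin(2*r) - cos(r)/2 + cos(2*r)/2 - 3*cos(3*r)/2 + 1/2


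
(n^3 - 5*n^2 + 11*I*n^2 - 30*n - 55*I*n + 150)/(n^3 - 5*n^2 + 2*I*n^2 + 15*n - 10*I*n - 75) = (n + 6*I)/(n - 3*I)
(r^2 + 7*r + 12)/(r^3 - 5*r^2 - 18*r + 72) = (r + 3)/(r^2 - 9*r + 18)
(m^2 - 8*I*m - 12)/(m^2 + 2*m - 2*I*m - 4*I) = (m - 6*I)/(m + 2)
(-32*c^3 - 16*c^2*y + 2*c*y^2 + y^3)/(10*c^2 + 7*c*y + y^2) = (-16*c^2 + y^2)/(5*c + y)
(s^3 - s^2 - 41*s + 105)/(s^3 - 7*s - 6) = (s^2 + 2*s - 35)/(s^2 + 3*s + 2)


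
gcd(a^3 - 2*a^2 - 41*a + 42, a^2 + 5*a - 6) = a^2 + 5*a - 6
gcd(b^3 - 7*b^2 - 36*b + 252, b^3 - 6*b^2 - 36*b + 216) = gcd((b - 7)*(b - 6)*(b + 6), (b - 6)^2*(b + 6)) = b^2 - 36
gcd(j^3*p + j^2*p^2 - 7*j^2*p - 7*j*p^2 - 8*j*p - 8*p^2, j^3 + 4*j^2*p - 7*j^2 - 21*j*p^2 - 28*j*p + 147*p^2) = 1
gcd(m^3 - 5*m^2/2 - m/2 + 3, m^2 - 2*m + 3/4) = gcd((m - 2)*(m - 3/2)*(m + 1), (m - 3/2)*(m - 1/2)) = m - 3/2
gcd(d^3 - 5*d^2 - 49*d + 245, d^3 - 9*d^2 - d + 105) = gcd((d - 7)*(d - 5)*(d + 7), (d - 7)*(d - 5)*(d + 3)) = d^2 - 12*d + 35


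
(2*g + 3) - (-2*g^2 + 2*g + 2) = 2*g^2 + 1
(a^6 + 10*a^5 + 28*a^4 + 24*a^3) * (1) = a^6 + 10*a^5 + 28*a^4 + 24*a^3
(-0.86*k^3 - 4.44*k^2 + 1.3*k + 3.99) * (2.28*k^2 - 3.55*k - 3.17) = -1.9608*k^5 - 7.0702*k^4 + 21.4522*k^3 + 18.557*k^2 - 18.2855*k - 12.6483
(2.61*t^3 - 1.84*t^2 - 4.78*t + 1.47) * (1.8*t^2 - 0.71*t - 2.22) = 4.698*t^5 - 5.1651*t^4 - 13.0918*t^3 + 10.1246*t^2 + 9.5679*t - 3.2634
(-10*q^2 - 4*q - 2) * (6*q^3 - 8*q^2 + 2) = -60*q^5 + 56*q^4 + 20*q^3 - 4*q^2 - 8*q - 4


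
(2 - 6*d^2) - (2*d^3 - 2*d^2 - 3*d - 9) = -2*d^3 - 4*d^2 + 3*d + 11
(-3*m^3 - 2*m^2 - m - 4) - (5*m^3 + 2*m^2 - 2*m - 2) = -8*m^3 - 4*m^2 + m - 2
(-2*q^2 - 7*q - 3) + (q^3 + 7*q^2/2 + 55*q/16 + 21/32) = q^3 + 3*q^2/2 - 57*q/16 - 75/32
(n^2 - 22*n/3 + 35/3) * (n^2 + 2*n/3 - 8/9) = n^4 - 20*n^3/3 + 53*n^2/9 + 386*n/27 - 280/27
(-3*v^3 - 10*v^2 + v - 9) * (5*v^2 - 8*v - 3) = -15*v^5 - 26*v^4 + 94*v^3 - 23*v^2 + 69*v + 27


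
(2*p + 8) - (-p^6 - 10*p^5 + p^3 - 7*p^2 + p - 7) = p^6 + 10*p^5 - p^3 + 7*p^2 + p + 15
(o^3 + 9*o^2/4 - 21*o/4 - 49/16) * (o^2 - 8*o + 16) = o^5 - 23*o^4/4 - 29*o^3/4 + 1199*o^2/16 - 119*o/2 - 49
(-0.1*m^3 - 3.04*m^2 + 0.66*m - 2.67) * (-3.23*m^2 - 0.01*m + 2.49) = 0.323*m^5 + 9.8202*m^4 - 2.3504*m^3 + 1.0479*m^2 + 1.6701*m - 6.6483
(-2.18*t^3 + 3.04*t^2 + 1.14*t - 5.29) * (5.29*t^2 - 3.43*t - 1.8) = -11.5322*t^5 + 23.559*t^4 - 0.472600000000002*t^3 - 37.3663*t^2 + 16.0927*t + 9.522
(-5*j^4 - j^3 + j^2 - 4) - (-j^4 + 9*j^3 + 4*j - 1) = -4*j^4 - 10*j^3 + j^2 - 4*j - 3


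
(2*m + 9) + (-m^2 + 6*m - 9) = -m^2 + 8*m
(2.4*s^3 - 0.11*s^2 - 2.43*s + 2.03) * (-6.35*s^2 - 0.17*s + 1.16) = -15.24*s^5 + 0.2905*s^4 + 18.2332*s^3 - 12.605*s^2 - 3.1639*s + 2.3548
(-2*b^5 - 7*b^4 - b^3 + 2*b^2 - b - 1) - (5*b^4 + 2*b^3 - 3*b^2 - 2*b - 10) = -2*b^5 - 12*b^4 - 3*b^3 + 5*b^2 + b + 9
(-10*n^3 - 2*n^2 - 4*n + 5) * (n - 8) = -10*n^4 + 78*n^3 + 12*n^2 + 37*n - 40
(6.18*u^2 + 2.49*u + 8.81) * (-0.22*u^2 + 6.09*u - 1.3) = -1.3596*u^4 + 37.0884*u^3 + 5.1919*u^2 + 50.4159*u - 11.453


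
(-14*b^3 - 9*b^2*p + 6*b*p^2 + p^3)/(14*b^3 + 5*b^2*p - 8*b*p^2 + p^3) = (7*b + p)/(-7*b + p)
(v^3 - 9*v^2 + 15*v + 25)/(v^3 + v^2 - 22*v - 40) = (v^2 - 4*v - 5)/(v^2 + 6*v + 8)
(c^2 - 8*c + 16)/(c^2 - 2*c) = (c^2 - 8*c + 16)/(c*(c - 2))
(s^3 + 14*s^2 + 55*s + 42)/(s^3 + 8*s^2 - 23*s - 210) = (s + 1)/(s - 5)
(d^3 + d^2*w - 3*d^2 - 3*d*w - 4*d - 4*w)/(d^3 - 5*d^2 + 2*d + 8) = (d + w)/(d - 2)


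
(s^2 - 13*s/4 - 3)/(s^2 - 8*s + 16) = (s + 3/4)/(s - 4)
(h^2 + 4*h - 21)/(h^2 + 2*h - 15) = (h + 7)/(h + 5)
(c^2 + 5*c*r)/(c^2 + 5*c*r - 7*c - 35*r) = c/(c - 7)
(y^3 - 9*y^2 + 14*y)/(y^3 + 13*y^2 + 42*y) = (y^2 - 9*y + 14)/(y^2 + 13*y + 42)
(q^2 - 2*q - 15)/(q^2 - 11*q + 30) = (q + 3)/(q - 6)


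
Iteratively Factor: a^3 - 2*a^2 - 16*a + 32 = (a - 4)*(a^2 + 2*a - 8) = (a - 4)*(a + 4)*(a - 2)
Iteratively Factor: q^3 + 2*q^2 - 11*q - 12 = (q - 3)*(q^2 + 5*q + 4) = (q - 3)*(q + 4)*(q + 1)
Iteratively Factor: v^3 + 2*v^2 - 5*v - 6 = (v + 1)*(v^2 + v - 6) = (v - 2)*(v + 1)*(v + 3)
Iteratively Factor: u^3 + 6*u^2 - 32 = (u + 4)*(u^2 + 2*u - 8) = (u + 4)^2*(u - 2)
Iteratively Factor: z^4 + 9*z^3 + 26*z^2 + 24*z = (z + 3)*(z^3 + 6*z^2 + 8*z) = z*(z + 3)*(z^2 + 6*z + 8) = z*(z + 2)*(z + 3)*(z + 4)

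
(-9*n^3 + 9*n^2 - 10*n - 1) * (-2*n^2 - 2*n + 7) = 18*n^5 - 61*n^3 + 85*n^2 - 68*n - 7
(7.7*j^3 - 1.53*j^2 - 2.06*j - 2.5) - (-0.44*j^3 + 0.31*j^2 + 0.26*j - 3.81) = 8.14*j^3 - 1.84*j^2 - 2.32*j + 1.31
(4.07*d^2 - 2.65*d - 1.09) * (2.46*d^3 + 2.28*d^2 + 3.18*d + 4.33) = 10.0122*d^5 + 2.7606*d^4 + 4.2192*d^3 + 6.7109*d^2 - 14.9407*d - 4.7197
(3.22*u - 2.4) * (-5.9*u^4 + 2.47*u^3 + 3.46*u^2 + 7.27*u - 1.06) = -18.998*u^5 + 22.1134*u^4 + 5.2132*u^3 + 15.1054*u^2 - 20.8612*u + 2.544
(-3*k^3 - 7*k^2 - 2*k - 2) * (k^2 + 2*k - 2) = -3*k^5 - 13*k^4 - 10*k^3 + 8*k^2 + 4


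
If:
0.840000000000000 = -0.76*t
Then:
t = -1.11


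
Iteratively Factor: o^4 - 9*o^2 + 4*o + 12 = (o - 2)*(o^3 + 2*o^2 - 5*o - 6) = (o - 2)*(o + 1)*(o^2 + o - 6) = (o - 2)^2*(o + 1)*(o + 3)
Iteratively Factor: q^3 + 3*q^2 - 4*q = (q - 1)*(q^2 + 4*q) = (q - 1)*(q + 4)*(q)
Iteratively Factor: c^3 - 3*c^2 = (c)*(c^2 - 3*c) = c*(c - 3)*(c)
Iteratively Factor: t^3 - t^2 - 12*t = (t)*(t^2 - t - 12) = t*(t - 4)*(t + 3)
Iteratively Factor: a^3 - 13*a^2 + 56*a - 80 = (a - 4)*(a^2 - 9*a + 20) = (a - 4)^2*(a - 5)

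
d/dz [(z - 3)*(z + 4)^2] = (z + 4)*(3*z - 2)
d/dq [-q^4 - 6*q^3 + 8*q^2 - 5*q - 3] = -4*q^3 - 18*q^2 + 16*q - 5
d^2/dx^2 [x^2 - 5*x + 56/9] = 2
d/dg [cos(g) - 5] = -sin(g)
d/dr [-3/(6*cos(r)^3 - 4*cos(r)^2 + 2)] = 3*(4 - 9*cos(r))*sin(r)*cos(r)/(2*(3*cos(r)^3 - 2*cos(r)^2 + 1)^2)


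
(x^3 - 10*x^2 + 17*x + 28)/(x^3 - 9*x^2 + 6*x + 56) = (x + 1)/(x + 2)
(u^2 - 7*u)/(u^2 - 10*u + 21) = u/(u - 3)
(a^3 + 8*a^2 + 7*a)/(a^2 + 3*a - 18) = a*(a^2 + 8*a + 7)/(a^2 + 3*a - 18)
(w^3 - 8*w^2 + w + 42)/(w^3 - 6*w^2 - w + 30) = (w - 7)/(w - 5)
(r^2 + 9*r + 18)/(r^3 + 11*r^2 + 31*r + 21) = (r + 6)/(r^2 + 8*r + 7)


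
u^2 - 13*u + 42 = (u - 7)*(u - 6)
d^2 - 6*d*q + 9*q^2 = (d - 3*q)^2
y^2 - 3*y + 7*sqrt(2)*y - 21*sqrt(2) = (y - 3)*(y + 7*sqrt(2))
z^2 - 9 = (z - 3)*(z + 3)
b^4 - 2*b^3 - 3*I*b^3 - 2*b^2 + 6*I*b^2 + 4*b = b*(b - 2)*(b - 2*I)*(b - I)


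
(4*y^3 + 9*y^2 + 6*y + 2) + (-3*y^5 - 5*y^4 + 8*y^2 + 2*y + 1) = -3*y^5 - 5*y^4 + 4*y^3 + 17*y^2 + 8*y + 3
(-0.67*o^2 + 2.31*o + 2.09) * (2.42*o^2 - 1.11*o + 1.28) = -1.6214*o^4 + 6.3339*o^3 + 1.6361*o^2 + 0.6369*o + 2.6752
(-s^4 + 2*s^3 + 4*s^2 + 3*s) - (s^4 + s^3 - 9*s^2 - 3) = -2*s^4 + s^3 + 13*s^2 + 3*s + 3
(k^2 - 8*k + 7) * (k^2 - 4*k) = k^4 - 12*k^3 + 39*k^2 - 28*k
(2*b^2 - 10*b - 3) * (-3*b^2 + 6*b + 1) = -6*b^4 + 42*b^3 - 49*b^2 - 28*b - 3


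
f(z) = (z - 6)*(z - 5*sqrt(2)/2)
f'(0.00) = -9.54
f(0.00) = 21.21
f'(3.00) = -3.54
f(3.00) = 1.61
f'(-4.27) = -18.08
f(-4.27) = 80.16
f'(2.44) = -4.66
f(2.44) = 3.90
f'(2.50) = -4.54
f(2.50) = 3.62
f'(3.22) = -3.10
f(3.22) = 0.88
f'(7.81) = 6.08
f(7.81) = 7.74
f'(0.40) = -8.74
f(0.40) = 17.56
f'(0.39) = -8.76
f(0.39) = 17.65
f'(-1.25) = -12.04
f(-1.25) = 34.70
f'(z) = 2*z - 6 - 5*sqrt(2)/2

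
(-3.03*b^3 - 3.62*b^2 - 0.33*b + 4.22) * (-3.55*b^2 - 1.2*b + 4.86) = 10.7565*b^5 + 16.487*b^4 - 9.2103*b^3 - 32.1782*b^2 - 6.6678*b + 20.5092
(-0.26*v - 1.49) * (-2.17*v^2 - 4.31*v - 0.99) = 0.5642*v^3 + 4.3539*v^2 + 6.6793*v + 1.4751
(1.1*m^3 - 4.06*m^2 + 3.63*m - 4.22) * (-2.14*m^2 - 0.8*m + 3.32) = -2.354*m^5 + 7.8084*m^4 - 0.8682*m^3 - 7.3524*m^2 + 15.4276*m - 14.0104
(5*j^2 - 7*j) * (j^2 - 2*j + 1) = 5*j^4 - 17*j^3 + 19*j^2 - 7*j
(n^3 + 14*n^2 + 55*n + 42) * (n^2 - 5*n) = n^5 + 9*n^4 - 15*n^3 - 233*n^2 - 210*n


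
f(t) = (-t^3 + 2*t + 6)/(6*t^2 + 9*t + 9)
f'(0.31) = -0.41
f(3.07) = -0.18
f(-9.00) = 1.73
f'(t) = (2 - 3*t^2)/(6*t^2 + 9*t + 9) + (-12*t - 9)*(-t^3 + 2*t + 6)/(6*t^2 + 9*t + 9)^2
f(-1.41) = 0.73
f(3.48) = -0.26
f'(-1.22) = 0.27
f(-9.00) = 1.73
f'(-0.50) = -0.22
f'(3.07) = -0.19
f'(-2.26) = -0.06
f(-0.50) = 0.85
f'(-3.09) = -0.14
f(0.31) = 0.53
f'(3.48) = -0.19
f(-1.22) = 0.77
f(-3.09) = 0.76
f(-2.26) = 0.67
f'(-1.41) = 0.22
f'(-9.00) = -0.17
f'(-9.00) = -0.17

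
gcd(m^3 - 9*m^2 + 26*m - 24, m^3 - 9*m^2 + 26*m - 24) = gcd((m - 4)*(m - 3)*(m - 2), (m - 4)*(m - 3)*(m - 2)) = m^3 - 9*m^2 + 26*m - 24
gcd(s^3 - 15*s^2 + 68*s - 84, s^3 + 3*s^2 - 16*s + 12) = s - 2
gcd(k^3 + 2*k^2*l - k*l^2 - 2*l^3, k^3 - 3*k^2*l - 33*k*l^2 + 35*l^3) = k - l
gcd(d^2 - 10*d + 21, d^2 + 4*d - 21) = d - 3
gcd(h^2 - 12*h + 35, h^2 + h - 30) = h - 5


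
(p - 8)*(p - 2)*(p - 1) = p^3 - 11*p^2 + 26*p - 16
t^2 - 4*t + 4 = (t - 2)^2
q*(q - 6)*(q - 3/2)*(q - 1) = q^4 - 17*q^3/2 + 33*q^2/2 - 9*q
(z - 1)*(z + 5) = z^2 + 4*z - 5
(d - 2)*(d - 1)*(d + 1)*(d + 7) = d^4 + 5*d^3 - 15*d^2 - 5*d + 14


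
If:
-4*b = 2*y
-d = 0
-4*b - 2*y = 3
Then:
No Solution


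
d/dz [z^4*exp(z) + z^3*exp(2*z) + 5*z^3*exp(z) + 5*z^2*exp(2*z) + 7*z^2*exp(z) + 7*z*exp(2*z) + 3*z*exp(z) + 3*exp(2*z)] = (z^4 + 2*z^3*exp(z) + 9*z^3 + 13*z^2*exp(z) + 22*z^2 + 24*z*exp(z) + 17*z + 13*exp(z) + 3)*exp(z)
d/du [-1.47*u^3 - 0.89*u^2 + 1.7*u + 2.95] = -4.41*u^2 - 1.78*u + 1.7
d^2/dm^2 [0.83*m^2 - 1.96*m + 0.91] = 1.66000000000000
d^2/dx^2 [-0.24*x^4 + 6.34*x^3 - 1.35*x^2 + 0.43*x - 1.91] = -2.88*x^2 + 38.04*x - 2.7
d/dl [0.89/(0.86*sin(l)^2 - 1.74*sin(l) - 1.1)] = (1.5486 - 1.5308*sin(l))*cos(l)/(-0.86*sin(l)^2 + 1.74*sin(l) + 1.1)^2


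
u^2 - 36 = (u - 6)*(u + 6)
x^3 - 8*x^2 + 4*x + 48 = (x - 6)*(x - 4)*(x + 2)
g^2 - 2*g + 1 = (g - 1)^2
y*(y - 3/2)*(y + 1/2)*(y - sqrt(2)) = y^4 - sqrt(2)*y^3 - y^3 - 3*y^2/4 + sqrt(2)*y^2 + 3*sqrt(2)*y/4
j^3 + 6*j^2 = j^2*(j + 6)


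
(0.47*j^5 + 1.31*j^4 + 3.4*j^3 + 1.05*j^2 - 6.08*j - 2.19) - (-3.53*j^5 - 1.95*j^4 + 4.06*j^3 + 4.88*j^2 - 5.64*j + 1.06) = 4.0*j^5 + 3.26*j^4 - 0.66*j^3 - 3.83*j^2 - 0.44*j - 3.25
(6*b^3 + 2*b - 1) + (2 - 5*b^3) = b^3 + 2*b + 1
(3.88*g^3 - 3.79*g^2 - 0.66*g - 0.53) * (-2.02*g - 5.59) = -7.8376*g^4 - 14.0334*g^3 + 22.5193*g^2 + 4.76*g + 2.9627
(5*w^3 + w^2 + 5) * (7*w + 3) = 35*w^4 + 22*w^3 + 3*w^2 + 35*w + 15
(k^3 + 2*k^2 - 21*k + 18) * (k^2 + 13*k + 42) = k^5 + 15*k^4 + 47*k^3 - 171*k^2 - 648*k + 756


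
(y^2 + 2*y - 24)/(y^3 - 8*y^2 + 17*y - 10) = (y^2 + 2*y - 24)/(y^3 - 8*y^2 + 17*y - 10)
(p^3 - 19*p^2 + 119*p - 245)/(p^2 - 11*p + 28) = (p^2 - 12*p + 35)/(p - 4)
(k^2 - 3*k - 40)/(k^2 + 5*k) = (k - 8)/k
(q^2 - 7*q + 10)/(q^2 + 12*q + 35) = (q^2 - 7*q + 10)/(q^2 + 12*q + 35)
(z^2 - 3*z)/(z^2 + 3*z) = (z - 3)/(z + 3)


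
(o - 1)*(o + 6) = o^2 + 5*o - 6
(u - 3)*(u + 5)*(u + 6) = u^3 + 8*u^2 - 3*u - 90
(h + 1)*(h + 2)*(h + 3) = h^3 + 6*h^2 + 11*h + 6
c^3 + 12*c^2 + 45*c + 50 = (c + 2)*(c + 5)^2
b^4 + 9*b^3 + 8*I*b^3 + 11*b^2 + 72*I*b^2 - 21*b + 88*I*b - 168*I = (b - 1)*(b + 3)*(b + 7)*(b + 8*I)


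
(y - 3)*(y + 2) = y^2 - y - 6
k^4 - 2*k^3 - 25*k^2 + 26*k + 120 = (k - 5)*(k - 3)*(k + 2)*(k + 4)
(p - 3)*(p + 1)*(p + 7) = p^3 + 5*p^2 - 17*p - 21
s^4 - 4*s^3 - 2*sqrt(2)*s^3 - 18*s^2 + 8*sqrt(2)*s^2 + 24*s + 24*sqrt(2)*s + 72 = (s - 6)*(s + 2)*(s - 3*sqrt(2))*(s + sqrt(2))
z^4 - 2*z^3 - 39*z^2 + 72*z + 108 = (z - 6)*(z - 3)*(z + 1)*(z + 6)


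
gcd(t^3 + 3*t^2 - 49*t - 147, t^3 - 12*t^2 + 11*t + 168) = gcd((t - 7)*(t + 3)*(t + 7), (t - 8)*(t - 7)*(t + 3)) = t^2 - 4*t - 21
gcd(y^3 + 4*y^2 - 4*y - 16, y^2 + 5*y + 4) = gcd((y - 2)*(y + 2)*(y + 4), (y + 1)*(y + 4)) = y + 4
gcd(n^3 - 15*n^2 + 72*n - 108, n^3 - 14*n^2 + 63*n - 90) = n^2 - 9*n + 18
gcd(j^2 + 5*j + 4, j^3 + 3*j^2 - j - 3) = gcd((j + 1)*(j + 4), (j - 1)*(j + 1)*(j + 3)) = j + 1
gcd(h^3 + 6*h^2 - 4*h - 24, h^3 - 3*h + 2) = h + 2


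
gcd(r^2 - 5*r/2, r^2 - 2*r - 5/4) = r - 5/2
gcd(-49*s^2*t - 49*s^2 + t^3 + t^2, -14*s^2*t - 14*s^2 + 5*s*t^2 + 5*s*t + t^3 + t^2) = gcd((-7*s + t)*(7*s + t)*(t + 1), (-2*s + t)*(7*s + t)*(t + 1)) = 7*s*t + 7*s + t^2 + t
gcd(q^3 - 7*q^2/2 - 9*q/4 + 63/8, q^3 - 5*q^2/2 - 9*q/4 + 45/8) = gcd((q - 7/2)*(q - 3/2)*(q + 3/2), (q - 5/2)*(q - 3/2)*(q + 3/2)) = q^2 - 9/4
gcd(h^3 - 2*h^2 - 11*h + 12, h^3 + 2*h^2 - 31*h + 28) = h^2 - 5*h + 4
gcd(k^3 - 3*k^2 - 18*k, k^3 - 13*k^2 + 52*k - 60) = k - 6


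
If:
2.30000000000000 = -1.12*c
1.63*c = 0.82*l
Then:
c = -2.05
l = -4.08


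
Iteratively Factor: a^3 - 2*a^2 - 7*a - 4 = (a + 1)*(a^2 - 3*a - 4) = (a + 1)^2*(a - 4)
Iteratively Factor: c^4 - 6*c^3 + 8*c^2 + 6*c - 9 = (c + 1)*(c^3 - 7*c^2 + 15*c - 9) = (c - 3)*(c + 1)*(c^2 - 4*c + 3) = (c - 3)^2*(c + 1)*(c - 1)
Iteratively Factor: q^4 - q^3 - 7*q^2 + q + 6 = (q - 3)*(q^3 + 2*q^2 - q - 2) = (q - 3)*(q + 1)*(q^2 + q - 2) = (q - 3)*(q + 1)*(q + 2)*(q - 1)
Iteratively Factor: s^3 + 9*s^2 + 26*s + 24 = (s + 2)*(s^2 + 7*s + 12) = (s + 2)*(s + 4)*(s + 3)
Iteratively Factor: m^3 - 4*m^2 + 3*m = (m)*(m^2 - 4*m + 3) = m*(m - 3)*(m - 1)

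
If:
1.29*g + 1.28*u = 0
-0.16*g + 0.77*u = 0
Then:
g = 0.00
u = 0.00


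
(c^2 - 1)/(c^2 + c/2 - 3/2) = 2*(c + 1)/(2*c + 3)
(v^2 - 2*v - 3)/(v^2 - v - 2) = (v - 3)/(v - 2)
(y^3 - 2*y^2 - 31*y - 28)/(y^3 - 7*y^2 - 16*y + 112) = (y + 1)/(y - 4)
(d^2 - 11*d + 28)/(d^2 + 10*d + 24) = (d^2 - 11*d + 28)/(d^2 + 10*d + 24)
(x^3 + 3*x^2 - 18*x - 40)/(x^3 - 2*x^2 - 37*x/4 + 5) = 4*(x^2 + 7*x + 10)/(4*x^2 + 8*x - 5)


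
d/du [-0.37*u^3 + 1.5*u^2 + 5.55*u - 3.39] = -1.11*u^2 + 3.0*u + 5.55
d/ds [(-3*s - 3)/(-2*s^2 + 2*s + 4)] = -3/(2*s^2 - 8*s + 8)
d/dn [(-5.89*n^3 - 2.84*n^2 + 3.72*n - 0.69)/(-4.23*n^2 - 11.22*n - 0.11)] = (24.9147*n^4 + 132.1716*n^3 + 49.5441*n^2 - 5.2126*n - 8.151)/(17.8929*n^4 + 94.9212*n^3 + 126.819*n^2 + 2.4684*n + 0.0121)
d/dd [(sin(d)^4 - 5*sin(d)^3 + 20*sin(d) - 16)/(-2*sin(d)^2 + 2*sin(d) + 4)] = (-sin(d)^3 + 3*sin(d) + 7)*cos(d)/(sin(d) + 1)^2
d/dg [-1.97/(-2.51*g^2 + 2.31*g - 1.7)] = (4.5507 - 9.8894*g)/(2.51*g^2 - 2.31*g + 1.7)^2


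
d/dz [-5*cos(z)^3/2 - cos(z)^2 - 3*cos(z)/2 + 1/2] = (15*cos(z)^2 + 4*cos(z) + 3)*sin(z)/2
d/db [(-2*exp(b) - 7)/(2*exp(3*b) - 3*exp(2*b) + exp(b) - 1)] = ((2*exp(b) + 7)*(6*exp(2*b) - 6*exp(b) + 1) - 4*exp(3*b) + 6*exp(2*b) - 2*exp(b) + 2)*exp(b)/(2*exp(3*b) - 3*exp(2*b) + exp(b) - 1)^2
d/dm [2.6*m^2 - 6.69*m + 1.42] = 5.2*m - 6.69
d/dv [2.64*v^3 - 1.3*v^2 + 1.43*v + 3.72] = 7.92*v^2 - 2.6*v + 1.43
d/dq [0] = 0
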